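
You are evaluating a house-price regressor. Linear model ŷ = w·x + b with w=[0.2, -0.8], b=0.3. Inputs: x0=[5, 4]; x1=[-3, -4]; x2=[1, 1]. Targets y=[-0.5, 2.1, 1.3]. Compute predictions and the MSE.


ŷ0 = (0.2)·(5) + (-0.8)·(4) + 0.3 = -1.9
ŷ1 = (0.2)·(-3) + (-0.8)·(-4) + 0.3 = 2.9
ŷ2 = (0.2)·(1) + (-0.8)·(1) + 0.3 = -0.3
errors² = [1.96, 0.64, 2.56]
MSE = 5.1600/3 = 1.72

1.72


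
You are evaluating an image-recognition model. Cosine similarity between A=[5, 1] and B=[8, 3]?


A·B = 5·8 + 1·3 = 43
‖A‖ = √26 = 5.099, ‖B‖ = √73 = 8.544
cos = 43/(√26·√73) = 43/√1898 = 0.987

0.987


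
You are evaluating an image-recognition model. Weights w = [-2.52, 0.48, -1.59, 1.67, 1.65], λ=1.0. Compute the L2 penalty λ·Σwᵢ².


‖w‖₂² = (-2.52)² + (0.48)² + (-1.59)² + (1.67)² + (1.65)²
     = 6.3504 + 0.2304 + 2.5281 + 2.7889 + 2.7225
     = 14.6203
λ·‖w‖₂² = 1.0·14.6203 = 14.6203

14.6203


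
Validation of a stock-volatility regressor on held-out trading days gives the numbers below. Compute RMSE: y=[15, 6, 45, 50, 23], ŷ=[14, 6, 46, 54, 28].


MSE = 43/5 = 8.6
RMSE = √(43/5) = 2.9326

2.9326


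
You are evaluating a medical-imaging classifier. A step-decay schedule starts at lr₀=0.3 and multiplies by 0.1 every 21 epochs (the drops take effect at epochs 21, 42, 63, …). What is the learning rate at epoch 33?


n_drops = ⌊33/21⌋ = 1
lr = 0.3·0.1^1 = 0.3·0.1 = 0.03

0.03


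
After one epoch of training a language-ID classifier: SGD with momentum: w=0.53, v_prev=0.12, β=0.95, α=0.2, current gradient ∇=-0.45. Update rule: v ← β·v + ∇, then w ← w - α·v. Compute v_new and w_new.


v_new = 0.95·0.12 - 0.45 = 0.114 - 0.45 = -0.336
w_new = 0.53 - 0.2·-0.336 = 0.53 + 0.0672 = 0.5972

v_new=-0.336, w_new=0.5972


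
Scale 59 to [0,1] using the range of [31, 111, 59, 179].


min=31, max=179
(59-31)/(179-31) = 28/148 = 0.1892

0.1892


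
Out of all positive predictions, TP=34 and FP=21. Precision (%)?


Precision = TP/(TP+FP)
= 34/(34+21)
= 34/55 = 61.82%

61.82%


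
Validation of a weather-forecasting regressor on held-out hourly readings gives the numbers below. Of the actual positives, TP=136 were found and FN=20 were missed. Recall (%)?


Recall = TP/(TP+FN)
= 136/(136+20)
= 136/156 = 87.18%

87.18%


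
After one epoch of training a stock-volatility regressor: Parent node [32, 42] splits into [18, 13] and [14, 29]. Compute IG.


Parent = [32, 42], H_parent = 0.9868
H_left = 0.9812 (n=31), H_right = 0.9103 (n=43)
H_children = (31/74)·0.9812 + (43/74)·0.9103 = 0.94
IG = 0.9868 - 0.94 = 0.0468

0.0468


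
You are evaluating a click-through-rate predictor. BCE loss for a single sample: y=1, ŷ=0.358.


BCE = -[y·ln(p) + (1-y)·ln(1-p)]
= -1·ln(0.358) - 0
= -ln(0.358) = 1.0272

1.0272


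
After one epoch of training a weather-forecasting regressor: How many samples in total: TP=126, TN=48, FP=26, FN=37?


Total = TP + TN + FP + FN
= 126 + 48 + 26 + 37
= 237
(Predicted positive: 152, predicted negative: 85)

237


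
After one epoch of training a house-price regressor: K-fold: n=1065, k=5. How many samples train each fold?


Fold size = 1065/5 = 213
Training per fold = 1065 - 213 = 852

852


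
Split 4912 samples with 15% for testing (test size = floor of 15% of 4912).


Test = ⌊4912·15/100⌋ = 736
Train = 4912 - 736 = 4176

Train: 4176, Test: 736


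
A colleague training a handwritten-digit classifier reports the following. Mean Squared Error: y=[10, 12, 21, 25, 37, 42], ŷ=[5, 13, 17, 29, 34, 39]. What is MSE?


Squared errors: (10-5)²=25, (12-13)²=1, (21-17)²=16, (25-29)²=16, (37-34)²=9, (42-39)²=9
Sum = 76
MSE = 76/6 = 38/3

38/3


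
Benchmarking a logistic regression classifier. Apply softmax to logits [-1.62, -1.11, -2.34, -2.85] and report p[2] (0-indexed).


Exponentials: e^-1.62=0.1979, e^-1.11=0.3296, e^-2.34=0.0963, e^-2.85=0.0578
Sum = 0.6816
Softmax = [0.2903, 0.4835, 0.1413, 0.0849]
p[2] = 0.0963/0.6816 = 0.1413

0.1413


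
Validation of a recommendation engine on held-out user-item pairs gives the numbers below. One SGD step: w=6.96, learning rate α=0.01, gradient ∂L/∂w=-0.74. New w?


w_new = w - α·∇
= 6.96 - 0.01·-0.74
= 6.96 + 0.0074
= 6.9674

6.9674


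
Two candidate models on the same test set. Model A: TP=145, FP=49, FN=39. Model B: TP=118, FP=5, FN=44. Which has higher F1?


Model A: P=145/194=0.7474, R=145/184=0.788, F1=2PR/(P+R)=2TP/(2TP+FP+FN)=290/378=0.7672
Model B: P=118/123=0.9593, R=118/162=0.7284, F1=2PR/(P+R)=2TP/(2TP+FP+FN)=236/285=0.8281
0.7672 < 0.8281 → Model B

Model B


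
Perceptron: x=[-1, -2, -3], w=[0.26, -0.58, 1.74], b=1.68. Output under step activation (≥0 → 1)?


z = (-1)·(0.26) + (-2)·(-0.58) + (-3)·(1.74) + 1.68
  = -2.64
step(z) = 0 (z<0)

0


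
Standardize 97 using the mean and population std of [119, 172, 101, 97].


μ = 122.25, σ = 29.8946
z = (97 - 122.25)/29.8946 = -0.8446

-0.8446


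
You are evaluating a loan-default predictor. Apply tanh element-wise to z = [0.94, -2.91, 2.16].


tanh(0.94) = 0.7352
tanh(-2.91) = -0.9941
tanh(2.16) = 0.9737
result = [0.7352, -0.9941, 0.9737]

[0.7352, -0.9941, 0.9737]


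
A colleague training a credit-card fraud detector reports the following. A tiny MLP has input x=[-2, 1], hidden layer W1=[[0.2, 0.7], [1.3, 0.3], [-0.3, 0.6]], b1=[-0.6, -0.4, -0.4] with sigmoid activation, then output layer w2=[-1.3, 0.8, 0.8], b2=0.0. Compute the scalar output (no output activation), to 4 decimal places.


z1[0] = (0.2)·(-2) + (0.7)·(1) - 0.6 = -0.3
z1[1] = (1.3)·(-2) + (0.3)·(1) - 0.4 = -2.7
z1[2] = (-0.3)·(-2) + (0.6)·(1) - 0.4 = 0.8
h = sigmoid(z1) = [0.4256, 0.063, 0.69]
output = (-1.3)·(0.4256) + (0.8)·(0.063) + (0.8)·(0.69) + 0.0 = 0.0491

0.0491


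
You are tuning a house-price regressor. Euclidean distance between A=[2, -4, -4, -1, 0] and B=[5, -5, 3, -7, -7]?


d = √((2-5)² + (-4+ 5)² + (-4-3)² + (-1+ 7)² + (0+ 7)²)
  = √(9 + 1 + 49 + 36 + 49)
  = √144 = 12.0

12.0


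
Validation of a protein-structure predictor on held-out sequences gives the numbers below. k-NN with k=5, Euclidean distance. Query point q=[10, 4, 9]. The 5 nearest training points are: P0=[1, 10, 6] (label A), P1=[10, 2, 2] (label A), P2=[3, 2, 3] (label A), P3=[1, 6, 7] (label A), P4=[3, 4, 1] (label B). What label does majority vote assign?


d(q,P0) = 11.225  (label A)
d(q,P1) = 7.2801  (label A)
d(q,P2) = 9.434  (label A)
d(q,P3) = 9.434  (label A)
d(q,P4) = 10.6301  (label B)
Votes: A=4, B=1
Majority → A

A


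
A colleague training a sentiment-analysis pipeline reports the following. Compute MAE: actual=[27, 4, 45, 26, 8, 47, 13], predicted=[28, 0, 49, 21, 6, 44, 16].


Absolute errors: |27-28|=1, |4-0|=4, |45-49|=4, |26-21|=5, |8-6|=2, |47-44|=3, |13-16|=3
Sum = 22
MAE = 22/7 = 22/7

22/7


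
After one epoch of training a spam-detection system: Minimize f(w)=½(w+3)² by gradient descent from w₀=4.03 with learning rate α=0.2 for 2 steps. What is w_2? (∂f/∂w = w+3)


step 1: grad = 4.03+3 = 7.03; w = 4.03 - 0.2·(7.03) = 2.624
step 2: grad = 2.624+3 = 5.624; w = 2.624 - 0.2·(5.624) = 1.4992

1.4992


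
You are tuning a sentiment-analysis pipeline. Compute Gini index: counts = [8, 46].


Probabilities: [8/54, 46/54] ≈ [0.1481, 0.8519]
Σpᵢ² = (64 + 2116)/54² = 2180/2916
Gini = 1 - Σpᵢ² = 1 - 2180/2916 = 0.2524

0.2524


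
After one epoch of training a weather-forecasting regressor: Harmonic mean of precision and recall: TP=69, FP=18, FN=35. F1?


Precision = 69/87 = 0.7931
Recall = 69/104 = 0.6635
F1 = 2·P·R/(P+R) = 2·TP/(2·TP+FP+FN) = 138/(138+18+35) = 138/191 = 0.7225

0.7225


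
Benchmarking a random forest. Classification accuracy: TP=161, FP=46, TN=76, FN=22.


Accuracy = (TP+TN)/(TP+TN+FP+FN)
= (161+76)/(305)
= 237/305 = 77.7%

77.7%


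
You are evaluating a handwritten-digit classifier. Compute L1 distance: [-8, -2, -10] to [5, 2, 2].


d = |-8-5| + |-2-2| + |-10-2|
  = 13 + 4 + 12
  = 29

29


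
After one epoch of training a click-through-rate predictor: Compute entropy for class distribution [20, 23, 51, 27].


Probabilities: [20/121, 23/121, 51/121, 27/121] ≈ [0.1653, 0.1901, 0.4215, 0.2231]
H = -((20/121)·log₂(20/121) + (23/121)·log₂(23/121) + (51/121)·log₂(51/121) + (27/121)·log₂(27/121))
  = 1.8928 bits

1.8928 bits


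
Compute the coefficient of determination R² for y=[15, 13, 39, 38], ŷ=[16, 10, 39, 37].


ȳ = 26.25
SS_res = Σ(y-ŷ)² = 11
SS_tot = Σ(y-ȳ)² = 602.75
R² = 1 - SS_res/SS_tot = 1 - 0.0182 = 0.9818

0.9818


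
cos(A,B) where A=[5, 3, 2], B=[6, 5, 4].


A·B = 5·6 + 3·5 + 2·4 = 53
‖A‖ = √38 = 6.1644, ‖B‖ = √77 = 8.775
cos = 53/(√38·√77) = 53/√2926 = 0.9798

0.9798


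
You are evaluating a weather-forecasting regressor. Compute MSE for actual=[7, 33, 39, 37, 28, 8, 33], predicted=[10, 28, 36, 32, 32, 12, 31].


Squared errors: (7-10)²=9, (33-28)²=25, (39-36)²=9, (37-32)²=25, (28-32)²=16, (8-12)²=16, (33-31)²=4
Sum = 104
MSE = 104/7 = 104/7

104/7


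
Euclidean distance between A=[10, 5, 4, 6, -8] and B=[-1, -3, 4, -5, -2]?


d = √((10+ 1)² + (5+ 3)² + (4-4)² + (6+ 5)² + (-8+ 2)²)
  = √(121 + 64 + 0 + 121 + 36)
  = √342 = 18.4932

18.4932


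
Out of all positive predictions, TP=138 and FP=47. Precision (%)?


Precision = TP/(TP+FP)
= 138/(138+47)
= 138/185 = 74.59%

74.59%


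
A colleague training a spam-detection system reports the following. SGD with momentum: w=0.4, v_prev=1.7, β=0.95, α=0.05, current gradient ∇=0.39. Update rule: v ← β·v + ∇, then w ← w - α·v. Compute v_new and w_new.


v_new = 0.95·1.7 + 0.39 = 1.615 + 0.39 = 2.005
w_new = 0.4 - 0.05·2.005 = 0.4 - 0.10025 = 0.29975

v_new=2.005, w_new=0.29975


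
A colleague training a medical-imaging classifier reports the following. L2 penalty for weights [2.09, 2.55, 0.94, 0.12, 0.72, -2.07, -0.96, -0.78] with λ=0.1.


‖w‖₂² = (2.09)² + (2.55)² + (0.94)² + (0.12)² + (0.72)² + (-2.07)² + (-0.96)² + (-0.78)²
     = 4.3681 + 6.5025 + 0.8836 + 0.0144 + 0.5184 + 4.2849 + 0.9216 + 0.6084
     = 18.1019
λ·‖w‖₂² = 0.1·18.1019 = 1.81019

1.81019


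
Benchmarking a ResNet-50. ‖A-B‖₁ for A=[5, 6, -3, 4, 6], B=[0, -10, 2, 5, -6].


d = |5-0| + |6+ 10| + |-3-2| + |4-5| + |6+ 6|
  = 5 + 16 + 5 + 1 + 12
  = 39

39


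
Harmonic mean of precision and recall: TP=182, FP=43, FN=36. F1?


Precision = 182/225 = 0.8089
Recall = 182/218 = 0.8349
F1 = 2·P·R/(P+R) = 2·TP/(2·TP+FP+FN) = 364/(364+43+36) = 364/443 = 0.8217

0.8217


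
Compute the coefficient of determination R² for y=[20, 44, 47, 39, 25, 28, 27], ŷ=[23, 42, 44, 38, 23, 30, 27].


ȳ = 32.8571
SS_res = Σ(y-ŷ)² = 31
SS_tot = Σ(y-ȳ)² = 646.86
R² = 1 - SS_res/SS_tot = 1 - 0.0479 = 0.9521

0.9521


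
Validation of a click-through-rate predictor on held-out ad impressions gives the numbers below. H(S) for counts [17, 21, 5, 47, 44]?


Probabilities: [17/134, 21/134, 5/134, 47/134, 44/134] ≈ [0.1269, 0.1567, 0.0373, 0.3507, 0.3284]
H = -((17/134)·log₂(17/134) + (21/134)·log₂(21/134) + (5/134)·log₂(5/134) + (47/134)·log₂(47/134) + (44/134)·log₂(44/134))
  = 2.0316 bits

2.0316 bits


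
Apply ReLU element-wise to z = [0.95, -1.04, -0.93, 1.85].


ReLU(0.95) = max(0, 0.95) = 0.95
ReLU(-1.04) = max(0, -1.04) = 0.0
ReLU(-0.93) = max(0, -0.93) = 0.0
ReLU(1.85) = max(0, 1.85) = 1.85
result = [0.95, 0.0, 0.0, 1.85]

[0.95, 0.0, 0.0, 1.85]


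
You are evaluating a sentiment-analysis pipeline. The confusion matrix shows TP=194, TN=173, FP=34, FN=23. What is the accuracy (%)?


Accuracy = (TP+TN)/(TP+TN+FP+FN)
= (194+173)/(424)
= 367/424 = 86.56%

86.56%


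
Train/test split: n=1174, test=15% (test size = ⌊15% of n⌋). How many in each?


Test = ⌊1174·15/100⌋ = 176
Train = 1174 - 176 = 998

Train: 998, Test: 176


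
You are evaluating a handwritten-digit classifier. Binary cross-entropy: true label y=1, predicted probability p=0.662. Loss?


BCE = -[y·ln(p) + (1-y)·ln(1-p)]
= -1·ln(0.662) - 0
= -ln(0.662) = 0.4125

0.4125


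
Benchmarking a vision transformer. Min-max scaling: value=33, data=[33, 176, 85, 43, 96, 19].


min=19, max=176
(33-19)/(176-19) = 14/157 = 0.0892

0.0892


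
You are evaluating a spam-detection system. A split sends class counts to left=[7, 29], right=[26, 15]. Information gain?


Parent = [33, 44], H_parent = 0.9852
H_left = 0.7107 (n=36), H_right = 0.9474 (n=41)
H_children = (36/77)·0.7107 + (41/77)·0.9474 = 0.8367
IG = 0.9852 - 0.8367 = 0.1485

0.1485


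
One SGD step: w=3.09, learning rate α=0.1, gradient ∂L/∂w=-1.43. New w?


w_new = w - α·∇
= 3.09 - 0.1·-1.43
= 3.09 + 0.143
= 3.233

3.233


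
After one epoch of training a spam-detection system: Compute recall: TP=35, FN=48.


Recall = TP/(TP+FN)
= 35/(35+48)
= 35/83 = 42.17%

42.17%


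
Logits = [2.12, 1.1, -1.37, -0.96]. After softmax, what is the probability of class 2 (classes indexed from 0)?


Exponentials: e^2.12=8.3311, e^1.1=3.0042, e^-1.37=0.2541, e^-0.96=0.3829
Sum = 11.9723
Softmax = [0.6959, 0.2509, 0.0212, 0.032]
p[2] = 0.2541/11.9723 = 0.0212

0.0212


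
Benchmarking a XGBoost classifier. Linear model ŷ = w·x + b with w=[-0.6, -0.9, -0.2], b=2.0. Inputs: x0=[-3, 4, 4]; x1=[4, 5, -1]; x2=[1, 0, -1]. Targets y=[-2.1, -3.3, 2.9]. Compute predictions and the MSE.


ŷ0 = (-0.6)·(-3) + (-0.9)·(4) + (-0.2)·(4) + 2.0 = -0.6
ŷ1 = (-0.6)·(4) + (-0.9)·(5) + (-0.2)·(-1) + 2.0 = -4.7
ŷ2 = (-0.6)·(1) + (-0.9)·(0) + (-0.2)·(-1) + 2.0 = 1.6
errors² = [2.25, 1.96, 1.69]
MSE = 5.9000/3 = 1.9667

1.9667


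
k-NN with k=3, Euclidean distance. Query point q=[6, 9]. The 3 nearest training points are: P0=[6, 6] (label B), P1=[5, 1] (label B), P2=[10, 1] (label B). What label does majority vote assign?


d(q,P0) = 3.0  (label B)
d(q,P1) = 8.0623  (label B)
d(q,P2) = 8.9443  (label B)
Votes: A=0, B=3
Majority → B

B


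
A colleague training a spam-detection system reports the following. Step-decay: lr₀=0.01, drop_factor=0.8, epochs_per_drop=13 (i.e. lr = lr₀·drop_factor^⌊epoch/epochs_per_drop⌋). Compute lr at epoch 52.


n_drops = ⌊52/13⌋ = 4
lr = 0.01·0.8^4 = 0.01·0.4096 = 0.004096

0.004096


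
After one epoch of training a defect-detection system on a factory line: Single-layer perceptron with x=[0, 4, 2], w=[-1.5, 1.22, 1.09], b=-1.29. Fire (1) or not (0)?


z = (0)·(-1.5) + (4)·(1.22) + (2)·(1.09) - 1.29
  = 5.77
step(z) = 1 (z≥0)

1


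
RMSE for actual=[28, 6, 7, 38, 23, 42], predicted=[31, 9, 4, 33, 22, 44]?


MSE = 57/6 = 9.5
RMSE = √(57/6) = 3.0822

3.0822


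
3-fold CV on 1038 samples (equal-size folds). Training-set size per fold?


Fold size = 1038/3 = 346
Training per fold = 1038 - 346 = 692

692


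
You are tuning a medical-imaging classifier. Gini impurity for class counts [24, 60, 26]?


Probabilities: [24/110, 60/110, 26/110] ≈ [0.2182, 0.5455, 0.2364]
Σpᵢ² = (576 + 3600 + 676)/110² = 4852/12100
Gini = 1 - Σpᵢ² = 1 - 4852/12100 = 0.599

0.599


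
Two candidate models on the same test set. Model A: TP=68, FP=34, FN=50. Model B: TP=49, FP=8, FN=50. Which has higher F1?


Model A: P=68/102=0.6667, R=68/118=0.5763, F1=2PR/(P+R)=2TP/(2TP+FP+FN)=136/220=0.6182
Model B: P=49/57=0.8596, R=49/99=0.4949, F1=2PR/(P+R)=2TP/(2TP+FP+FN)=98/156=0.6282
0.6182 < 0.6282 → Model B

Model B


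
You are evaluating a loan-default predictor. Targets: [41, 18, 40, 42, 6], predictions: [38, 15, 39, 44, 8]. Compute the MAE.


Absolute errors: |41-38|=3, |18-15|=3, |40-39|=1, |42-44|=2, |6-8|=2
Sum = 11
MAE = 11/5 = 11/5

11/5


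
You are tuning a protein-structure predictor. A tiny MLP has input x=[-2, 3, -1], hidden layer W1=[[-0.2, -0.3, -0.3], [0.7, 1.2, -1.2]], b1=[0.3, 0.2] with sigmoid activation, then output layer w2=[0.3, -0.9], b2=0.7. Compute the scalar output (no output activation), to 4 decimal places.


z1[0] = (-0.2)·(-2) + (-0.3)·(3) + (-0.3)·(-1) + 0.3 = 0.1
z1[1] = (0.7)·(-2) + (1.2)·(3) + (-1.2)·(-1) + 0.2 = 3.6
h = sigmoid(z1) = [0.525, 0.9734]
output = (0.3)·(0.525) + (-0.9)·(0.9734) + 0.7 = -0.0186

-0.0186


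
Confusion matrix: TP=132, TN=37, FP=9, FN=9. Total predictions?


Total = TP + TN + FP + FN
= 132 + 37 + 9 + 9
= 187
(Predicted positive: 141, predicted negative: 46)

187


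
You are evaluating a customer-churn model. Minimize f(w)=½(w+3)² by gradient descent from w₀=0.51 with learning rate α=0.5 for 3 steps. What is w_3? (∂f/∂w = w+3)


step 1: grad = 0.51+3 = 3.51; w = 0.51 - 0.5·(3.51) = -1.245
step 2: grad = -1.245+3 = 1.755; w = -1.245 - 0.5·(1.755) = -2.1225
step 3: grad = -2.1225+3 = 0.8775; w = -2.1225 - 0.5·(0.8775) = -2.56125

-2.56125


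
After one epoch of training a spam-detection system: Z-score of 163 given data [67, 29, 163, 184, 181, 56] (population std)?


μ = 113.3333, σ = 64.0122
z = (163 - 113.3333)/64.0122 = 0.7759

0.7759


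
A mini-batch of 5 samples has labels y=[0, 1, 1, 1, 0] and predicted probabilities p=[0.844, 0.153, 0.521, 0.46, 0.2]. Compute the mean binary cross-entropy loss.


L[0] = -ln(1-0.844) = -ln(0.156) = 1.8579
L[1] = -ln(0.153) = 1.8773
L[2] = -ln(0.521) = 0.652
L[3] = -ln(0.46) = 0.7765
L[4] = -ln(1-0.2) = -ln(0.8) = 0.2231
mean = (1.8579 + 1.8773 + 0.652 + 0.7765 + 0.2231)/5 = 1.0774

1.0774


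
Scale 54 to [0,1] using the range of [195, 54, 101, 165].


min=54, max=195
(54-54)/(195-54) = 0/141 = 0.0

0.0


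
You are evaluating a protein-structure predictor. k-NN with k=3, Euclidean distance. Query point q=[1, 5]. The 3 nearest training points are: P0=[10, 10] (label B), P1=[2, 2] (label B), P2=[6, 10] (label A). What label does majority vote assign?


d(q,P0) = 10.2956  (label B)
d(q,P1) = 3.1623  (label B)
d(q,P2) = 7.0711  (label A)
Votes: A=1, B=2
Majority → B

B


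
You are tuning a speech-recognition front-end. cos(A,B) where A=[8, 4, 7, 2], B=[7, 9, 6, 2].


A·B = 8·7 + 4·9 + 7·6 + 2·2 = 138
‖A‖ = √133 = 11.5326, ‖B‖ = √170 = 13.0384
cos = 138/(√133·√170) = 138/√22610 = 0.9178

0.9178


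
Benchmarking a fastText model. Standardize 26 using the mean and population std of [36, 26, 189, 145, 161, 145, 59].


μ = 108.7143, σ = 61.4276
z = (26 - 108.7143)/61.4276 = -1.3465

-1.3465


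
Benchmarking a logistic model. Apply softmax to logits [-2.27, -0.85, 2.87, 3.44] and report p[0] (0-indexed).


Exponentials: e^-2.27=0.1033, e^-0.85=0.4274, e^2.87=17.637, e^3.44=31.187
Sum = 49.3547
Softmax = [0.0021, 0.0087, 0.3574, 0.6319]
p[0] = 0.1033/49.3547 = 0.0021

0.0021


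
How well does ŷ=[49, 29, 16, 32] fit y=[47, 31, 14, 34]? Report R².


ȳ = 31.5
SS_res = Σ(y-ŷ)² = 16
SS_tot = Σ(y-ȳ)² = 553
R² = 1 - SS_res/SS_tot = 1 - 0.0289 = 0.9711

0.9711


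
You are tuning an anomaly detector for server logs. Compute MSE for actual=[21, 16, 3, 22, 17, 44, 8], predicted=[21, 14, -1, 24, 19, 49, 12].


Squared errors: (21-21)²=0, (16-14)²=4, (3+ 1)²=16, (22-24)²=4, (17-19)²=4, (44-49)²=25, (8-12)²=16
Sum = 69
MSE = 69/7 = 69/7

69/7


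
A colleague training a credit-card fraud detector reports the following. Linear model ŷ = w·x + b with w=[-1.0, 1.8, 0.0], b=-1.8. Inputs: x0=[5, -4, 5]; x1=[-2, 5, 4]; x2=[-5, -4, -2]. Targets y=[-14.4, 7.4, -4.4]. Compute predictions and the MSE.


ŷ0 = (-1.0)·(5) + (1.8)·(-4) + (0.0)·(5) - 1.8 = -14.0
ŷ1 = (-1.0)·(-2) + (1.8)·(5) + (0.0)·(4) - 1.8 = 9.2
ŷ2 = (-1.0)·(-5) + (1.8)·(-4) + (0.0)·(-2) - 1.8 = -4.0
errors² = [0.16, 3.24, 0.16]
MSE = 3.5600/3 = 1.1867

1.1867


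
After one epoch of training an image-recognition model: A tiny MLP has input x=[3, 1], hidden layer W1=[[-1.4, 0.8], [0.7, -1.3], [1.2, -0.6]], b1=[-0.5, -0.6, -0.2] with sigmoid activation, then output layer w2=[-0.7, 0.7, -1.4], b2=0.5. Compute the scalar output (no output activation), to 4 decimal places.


z1[0] = (-1.4)·(3) + (0.8)·(1) - 0.5 = -3.9
z1[1] = (0.7)·(3) + (-1.3)·(1) - 0.6 = 0.2
z1[2] = (1.2)·(3) + (-0.6)·(1) - 0.2 = 2.8
h = sigmoid(z1) = [0.0198, 0.5498, 0.9427]
output = (-0.7)·(0.0198) + (0.7)·(0.5498) + (-1.4)·(0.9427) + 0.5 = -0.4488

-0.4488


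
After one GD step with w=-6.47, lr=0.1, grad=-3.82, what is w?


w_new = w - α·∇
= -6.47 - 0.1·-3.82
= -6.47 + 0.382
= -6.088

-6.088


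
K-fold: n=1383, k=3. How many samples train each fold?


Fold size = 1383/3 = 461
Training per fold = 1383 - 461 = 922

922


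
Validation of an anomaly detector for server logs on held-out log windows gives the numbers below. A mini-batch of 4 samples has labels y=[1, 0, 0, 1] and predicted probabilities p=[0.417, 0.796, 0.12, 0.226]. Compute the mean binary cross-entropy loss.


L[0] = -ln(0.417) = 0.8747
L[1] = -ln(1-0.796) = -ln(0.204) = 1.5896
L[2] = -ln(1-0.12) = -ln(0.88) = 0.1278
L[3] = -ln(0.226) = 1.4872
mean = (0.8747 + 1.5896 + 0.1278 + 1.4872)/4 = 1.0198

1.0198


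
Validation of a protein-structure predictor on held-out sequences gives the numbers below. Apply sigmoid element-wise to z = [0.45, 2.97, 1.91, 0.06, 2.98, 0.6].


σ(0.45) = 1/(1+e^-0.45) = 0.6106
σ(2.97) = 1/(1+e^-2.97) = 0.9512
σ(1.91) = 1/(1+e^-1.91) = 0.871
σ(0.06) = 1/(1+e^-0.06) = 0.515
σ(2.98) = 1/(1+e^-2.98) = 0.9517
σ(0.6) = 1/(1+e^-0.6) = 0.6457
result = [0.6106, 0.9512, 0.871, 0.515, 0.9517, 0.6457]

[0.6106, 0.9512, 0.871, 0.515, 0.9517, 0.6457]


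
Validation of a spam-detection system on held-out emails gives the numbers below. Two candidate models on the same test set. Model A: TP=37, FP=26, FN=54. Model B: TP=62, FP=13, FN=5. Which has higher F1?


Model A: P=37/63=0.5873, R=37/91=0.4066, F1=2PR/(P+R)=2TP/(2TP+FP+FN)=74/154=0.4805
Model B: P=62/75=0.8267, R=62/67=0.9254, F1=2PR/(P+R)=2TP/(2TP+FP+FN)=124/142=0.8732
0.4805 < 0.8732 → Model B

Model B


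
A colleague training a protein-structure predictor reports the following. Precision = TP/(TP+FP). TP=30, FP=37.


Precision = TP/(TP+FP)
= 30/(30+37)
= 30/67 = 44.78%

44.78%


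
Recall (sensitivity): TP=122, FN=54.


Recall = TP/(TP+FN)
= 122/(122+54)
= 122/176 = 69.32%

69.32%


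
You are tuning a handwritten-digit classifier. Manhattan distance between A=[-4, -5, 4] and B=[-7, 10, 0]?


d = |-4+ 7| + |-5-10| + |4-0|
  = 3 + 15 + 4
  = 22

22


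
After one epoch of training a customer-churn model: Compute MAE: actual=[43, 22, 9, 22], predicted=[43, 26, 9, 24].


Absolute errors: |43-43|=0, |22-26|=4, |9-9|=0, |22-24|=2
Sum = 6
MAE = 6/4 = 3/2

3/2


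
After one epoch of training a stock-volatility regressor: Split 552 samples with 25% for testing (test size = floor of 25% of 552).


Test = ⌊552·25/100⌋ = 138
Train = 552 - 138 = 414

Train: 414, Test: 138


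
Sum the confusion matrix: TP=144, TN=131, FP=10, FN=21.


Total = TP + TN + FP + FN
= 144 + 131 + 10 + 21
= 306
(Predicted positive: 154, predicted negative: 152)

306


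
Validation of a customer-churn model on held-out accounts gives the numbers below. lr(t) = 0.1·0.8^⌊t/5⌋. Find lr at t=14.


n_drops = ⌊14/5⌋ = 2
lr = 0.1·0.8^2 = 0.1·0.64 = 0.064

0.064


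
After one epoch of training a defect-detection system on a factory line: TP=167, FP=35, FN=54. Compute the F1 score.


Precision = 167/202 = 0.8267
Recall = 167/221 = 0.7557
F1 = 2·P·R/(P+R) = 2·TP/(2·TP+FP+FN) = 334/(334+35+54) = 334/423 = 0.7896

0.7896


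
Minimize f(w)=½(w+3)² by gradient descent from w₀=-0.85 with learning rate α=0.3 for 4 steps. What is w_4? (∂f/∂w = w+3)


step 1: grad = -0.85+3 = 2.15; w = -0.85 - 0.3·(2.15) = -1.495
step 2: grad = -1.495+3 = 1.505; w = -1.495 - 0.3·(1.505) = -1.9465
step 3: grad = -1.9465+3 = 1.0535; w = -1.9465 - 0.3·(1.0535) = -2.26255
step 4: grad = -2.26255+3 = 0.73745; w = -2.26255 - 0.3·(0.73745) = -2.483785

-2.483785


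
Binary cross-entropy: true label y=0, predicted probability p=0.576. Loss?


BCE = -[y·ln(p) + (1-y)·ln(1-p)]
= -0 - 1·ln(1-0.576)
= -ln(0.424) = 0.858

0.858


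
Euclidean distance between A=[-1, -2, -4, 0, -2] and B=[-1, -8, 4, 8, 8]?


d = √((-1+ 1)² + (-2+ 8)² + (-4-4)² + (0-8)² + (-2-8)²)
  = √(0 + 36 + 64 + 64 + 100)
  = √264 = 16.2481

16.2481


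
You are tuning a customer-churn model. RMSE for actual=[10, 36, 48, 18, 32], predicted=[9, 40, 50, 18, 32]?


MSE = 21/5 = 4.2
RMSE = √(21/5) = 2.0494

2.0494


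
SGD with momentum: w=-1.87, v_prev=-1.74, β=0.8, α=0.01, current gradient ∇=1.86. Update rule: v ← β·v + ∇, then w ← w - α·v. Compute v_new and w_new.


v_new = 0.8·-1.74 + 1.86 = -1.392 + 1.86 = 0.468
w_new = -1.87 - 0.01·0.468 = -1.87 - 0.00468 = -1.87468

v_new=0.468, w_new=-1.87468


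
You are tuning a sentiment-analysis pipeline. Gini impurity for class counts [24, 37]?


Probabilities: [24/61, 37/61] ≈ [0.3934, 0.6066]
Σpᵢ² = (576 + 1369)/61² = 1945/3721
Gini = 1 - Σpᵢ² = 1 - 1945/3721 = 0.4773

0.4773


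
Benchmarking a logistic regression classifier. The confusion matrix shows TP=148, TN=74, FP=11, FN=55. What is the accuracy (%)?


Accuracy = (TP+TN)/(TP+TN+FP+FN)
= (148+74)/(288)
= 222/288 = 77.08%

77.08%


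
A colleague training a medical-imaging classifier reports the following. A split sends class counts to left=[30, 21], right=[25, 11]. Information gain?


Parent = [55, 32], H_parent = 0.949
H_left = 0.9774 (n=51), H_right = 0.888 (n=36)
H_children = (51/87)·0.9774 + (36/87)·0.888 = 0.9404
IG = 0.949 - 0.9404 = 0.0086

0.0086


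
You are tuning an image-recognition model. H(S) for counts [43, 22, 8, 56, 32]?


Probabilities: [43/161, 22/161, 8/161, 56/161, 32/161] ≈ [0.2671, 0.1366, 0.0497, 0.3478, 0.1988]
H = -((43/161)·log₂(43/161) + (22/161)·log₂(22/161) + (8/161)·log₂(8/161) + (56/161)·log₂(56/161) + (32/161)·log₂(32/161))
  = 2.1095 bits

2.1095 bits


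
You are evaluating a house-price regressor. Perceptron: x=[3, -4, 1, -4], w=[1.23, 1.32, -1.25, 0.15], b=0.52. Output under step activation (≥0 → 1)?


z = (3)·(1.23) + (-4)·(1.32) + (1)·(-1.25) + (-4)·(0.15) + 0.52
  = -2.92
step(z) = 0 (z<0)

0


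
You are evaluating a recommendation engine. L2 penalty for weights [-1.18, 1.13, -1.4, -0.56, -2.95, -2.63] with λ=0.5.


‖w‖₂² = (-1.18)² + (1.13)² + (-1.4)² + (-0.56)² + (-2.95)² + (-2.63)²
     = 1.3924 + 1.2769 + 1.96 + 0.3136 + 8.7025 + 6.9169
     = 20.5623
λ·‖w‖₂² = 0.5·20.5623 = 10.28115

10.28115


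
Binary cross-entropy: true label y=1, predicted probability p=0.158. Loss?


BCE = -[y·ln(p) + (1-y)·ln(1-p)]
= -1·ln(0.158) - 0
= -ln(0.158) = 1.8452

1.8452


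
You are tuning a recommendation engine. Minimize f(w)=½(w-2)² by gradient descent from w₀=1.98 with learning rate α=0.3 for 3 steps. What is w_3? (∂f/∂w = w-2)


step 1: grad = 1.98-2 = -0.02; w = 1.98 - 0.3·(-0.02) = 1.986
step 2: grad = 1.986-2 = -0.014; w = 1.986 - 0.3·(-0.014) = 1.9902
step 3: grad = 1.9902-2 = -0.0098; w = 1.9902 - 0.3·(-0.0098) = 1.99314

1.99314


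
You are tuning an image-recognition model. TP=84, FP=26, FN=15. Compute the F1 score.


Precision = 84/110 = 0.7636
Recall = 84/99 = 0.8485
F1 = 2·P·R/(P+R) = 2·TP/(2·TP+FP+FN) = 168/(168+26+15) = 168/209 = 0.8038

0.8038


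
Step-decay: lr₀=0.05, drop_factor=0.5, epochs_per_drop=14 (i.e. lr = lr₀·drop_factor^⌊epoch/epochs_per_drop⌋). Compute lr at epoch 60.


n_drops = ⌊60/14⌋ = 4
lr = 0.05·0.5^4 = 0.05·0.0625 = 0.003125

0.003125


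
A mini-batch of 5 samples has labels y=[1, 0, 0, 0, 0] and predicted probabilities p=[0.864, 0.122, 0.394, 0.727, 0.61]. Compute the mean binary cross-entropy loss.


L[0] = -ln(0.864) = 0.1462
L[1] = -ln(1-0.122) = -ln(0.878) = 0.1301
L[2] = -ln(1-0.394) = -ln(0.606) = 0.5009
L[3] = -ln(1-0.727) = -ln(0.273) = 1.2983
L[4] = -ln(1-0.61) = -ln(0.39) = 0.9416
mean = (0.1462 + 0.1301 + 0.5009 + 1.2983 + 0.9416)/5 = 0.6034

0.6034


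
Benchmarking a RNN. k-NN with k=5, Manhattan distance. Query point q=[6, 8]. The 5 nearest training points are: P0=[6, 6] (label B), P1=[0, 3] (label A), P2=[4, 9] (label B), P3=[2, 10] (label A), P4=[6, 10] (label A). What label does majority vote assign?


d(q,P0) = 2  (label B)
d(q,P1) = 11  (label A)
d(q,P2) = 3  (label B)
d(q,P3) = 6  (label A)
d(q,P4) = 2  (label A)
Votes: A=3, B=2
Majority → A

A


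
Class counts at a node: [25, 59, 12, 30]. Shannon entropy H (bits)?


Probabilities: [25/126, 59/126, 12/126, 30/126] ≈ [0.1984, 0.4683, 0.0952, 0.2381]
H = -((25/126)·log₂(25/126) + (59/126)·log₂(59/126) + (12/126)·log₂(12/126) + (30/126)·log₂(30/126))
  = 1.7916 bits

1.7916 bits


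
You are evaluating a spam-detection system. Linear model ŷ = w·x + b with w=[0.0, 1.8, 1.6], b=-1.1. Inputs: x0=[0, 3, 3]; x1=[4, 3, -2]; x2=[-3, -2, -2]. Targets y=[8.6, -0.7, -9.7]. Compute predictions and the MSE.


ŷ0 = (0.0)·(0) + (1.8)·(3) + (1.6)·(3) - 1.1 = 9.1
ŷ1 = (0.0)·(4) + (1.8)·(3) + (1.6)·(-2) - 1.1 = 1.1
ŷ2 = (0.0)·(-3) + (1.8)·(-2) + (1.6)·(-2) - 1.1 = -7.9
errors² = [0.25, 3.24, 3.24]
MSE = 6.7300/3 = 2.2433

2.2433


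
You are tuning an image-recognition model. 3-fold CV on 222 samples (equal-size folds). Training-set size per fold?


Fold size = 222/3 = 74
Training per fold = 222 - 74 = 148

148


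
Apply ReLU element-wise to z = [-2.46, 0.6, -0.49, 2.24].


ReLU(-2.46) = max(0, -2.46) = 0.0
ReLU(0.6) = max(0, 0.6) = 0.6
ReLU(-0.49) = max(0, -0.49) = 0.0
ReLU(2.24) = max(0, 2.24) = 2.24
result = [0.0, 0.6, 0.0, 2.24]

[0.0, 0.6, 0.0, 2.24]


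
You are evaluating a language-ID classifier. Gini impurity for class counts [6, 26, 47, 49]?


Probabilities: [6/128, 26/128, 47/128, 49/128] ≈ [0.0469, 0.2031, 0.3672, 0.3828]
Σpᵢ² = (36 + 676 + 2209 + 2401)/128² = 5322/16384
Gini = 1 - Σpᵢ² = 1 - 5322/16384 = 0.6752

0.6752


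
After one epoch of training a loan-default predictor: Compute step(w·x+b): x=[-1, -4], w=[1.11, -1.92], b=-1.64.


z = (-1)·(1.11) + (-4)·(-1.92) - 1.64
  = 4.93
step(z) = 1 (z≥0)

1


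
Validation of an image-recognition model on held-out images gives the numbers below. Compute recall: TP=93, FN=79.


Recall = TP/(TP+FN)
= 93/(93+79)
= 93/172 = 54.07%

54.07%


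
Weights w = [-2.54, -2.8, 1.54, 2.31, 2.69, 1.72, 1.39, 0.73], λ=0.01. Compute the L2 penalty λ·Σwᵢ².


‖w‖₂² = (-2.54)² + (-2.8)² + (1.54)² + (2.31)² + (2.69)² + (1.72)² + (1.39)² + (0.73)²
     = 6.4516 + 7.84 + 2.3716 + 5.3361 + 7.2361 + 2.9584 + 1.9321 + 0.5329
     = 34.6588
λ·‖w‖₂² = 0.01·34.6588 = 0.346588

0.346588


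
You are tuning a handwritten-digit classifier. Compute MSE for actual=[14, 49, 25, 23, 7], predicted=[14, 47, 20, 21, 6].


Squared errors: (14-14)²=0, (49-47)²=4, (25-20)²=25, (23-21)²=4, (7-6)²=1
Sum = 34
MSE = 34/5 = 34/5

34/5


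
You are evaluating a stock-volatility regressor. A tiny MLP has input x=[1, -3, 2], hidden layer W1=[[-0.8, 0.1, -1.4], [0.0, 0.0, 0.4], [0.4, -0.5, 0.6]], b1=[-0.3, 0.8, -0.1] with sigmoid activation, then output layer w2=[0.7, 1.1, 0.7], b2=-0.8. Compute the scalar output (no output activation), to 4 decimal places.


z1[0] = (-0.8)·(1) + (0.1)·(-3) + (-1.4)·(2) - 0.3 = -4.2
z1[1] = (0.0)·(1) + (0.0)·(-3) + (0.4)·(2) + 0.8 = 1.6
z1[2] = (0.4)·(1) + (-0.5)·(-3) + (0.6)·(2) - 0.1 = 3.0
h = sigmoid(z1) = [0.0148, 0.832, 0.9526]
output = (0.7)·(0.0148) + (1.1)·(0.832) + (0.7)·(0.9526) - 0.8 = 0.7924

0.7924


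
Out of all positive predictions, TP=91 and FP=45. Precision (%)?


Precision = TP/(TP+FP)
= 91/(91+45)
= 91/136 = 66.91%

66.91%


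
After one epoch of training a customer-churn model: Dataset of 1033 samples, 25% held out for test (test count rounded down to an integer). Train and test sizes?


Test = ⌊1033·25/100⌋ = 258
Train = 1033 - 258 = 775

Train: 775, Test: 258


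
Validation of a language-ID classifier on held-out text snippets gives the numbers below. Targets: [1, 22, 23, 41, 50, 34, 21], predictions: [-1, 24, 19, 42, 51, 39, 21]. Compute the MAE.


Absolute errors: |1+ 1|=2, |22-24|=2, |23-19|=4, |41-42|=1, |50-51|=1, |34-39|=5, |21-21|=0
Sum = 15
MAE = 15/7 = 15/7

15/7


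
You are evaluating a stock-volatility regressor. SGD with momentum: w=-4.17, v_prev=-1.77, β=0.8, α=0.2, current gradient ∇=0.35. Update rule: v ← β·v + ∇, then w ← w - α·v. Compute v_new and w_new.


v_new = 0.8·-1.77 + 0.35 = -1.416 + 0.35 = -1.066
w_new = -4.17 - 0.2·-1.066 = -4.17 + 0.2132 = -3.9568

v_new=-1.066, w_new=-3.9568


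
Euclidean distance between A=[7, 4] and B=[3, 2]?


d = √((7-3)² + (4-2)²)
  = √(16 + 4)
  = √20 = 4.4721

4.4721


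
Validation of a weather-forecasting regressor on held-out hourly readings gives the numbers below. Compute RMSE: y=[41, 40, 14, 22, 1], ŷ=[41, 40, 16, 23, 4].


MSE = 14/5 = 2.8
RMSE = √(14/5) = 1.6733

1.6733


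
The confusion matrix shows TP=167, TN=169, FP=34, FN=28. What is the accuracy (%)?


Accuracy = (TP+TN)/(TP+TN+FP+FN)
= (167+169)/(398)
= 336/398 = 84.42%

84.42%


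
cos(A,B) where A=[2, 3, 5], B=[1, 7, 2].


A·B = 2·1 + 3·7 + 5·2 = 33
‖A‖ = √38 = 6.1644, ‖B‖ = √54 = 7.3485
cos = 33/(√38·√54) = 33/√2052 = 0.7285

0.7285


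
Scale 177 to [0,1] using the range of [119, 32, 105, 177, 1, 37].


min=1, max=177
(177-1)/(177-1) = 176/176 = 1.0

1.0


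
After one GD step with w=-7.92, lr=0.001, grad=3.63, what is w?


w_new = w - α·∇
= -7.92 - 0.001·3.63
= -7.92 - 0.00363
= -7.92363

-7.92363


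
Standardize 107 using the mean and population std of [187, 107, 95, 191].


μ = 145, σ = 44.2267
z = (107 - 145)/44.2267 = -0.8592

-0.8592


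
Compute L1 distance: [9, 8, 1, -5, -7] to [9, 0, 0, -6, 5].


d = |9-9| + |8-0| + |1-0| + |-5+ 6| + |-7-5|
  = 0 + 8 + 1 + 1 + 12
  = 22

22


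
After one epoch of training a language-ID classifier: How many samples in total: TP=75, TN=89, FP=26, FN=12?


Total = TP + TN + FP + FN
= 75 + 89 + 26 + 12
= 202
(Predicted positive: 101, predicted negative: 101)

202


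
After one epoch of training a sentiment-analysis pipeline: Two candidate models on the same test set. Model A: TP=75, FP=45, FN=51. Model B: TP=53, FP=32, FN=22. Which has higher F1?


Model A: P=75/120=0.625, R=75/126=0.5952, F1=2PR/(P+R)=2TP/(2TP+FP+FN)=150/246=0.6098
Model B: P=53/85=0.6235, R=53/75=0.7067, F1=2PR/(P+R)=2TP/(2TP+FP+FN)=106/160=0.6625
0.6098 < 0.6625 → Model B

Model B


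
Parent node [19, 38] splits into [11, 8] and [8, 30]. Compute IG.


Parent = [19, 38], H_parent = 0.9183
H_left = 0.9819 (n=19), H_right = 0.7425 (n=38)
H_children = (19/57)·0.9819 + (38/57)·0.7425 = 0.8223
IG = 0.9183 - 0.8223 = 0.096

0.096


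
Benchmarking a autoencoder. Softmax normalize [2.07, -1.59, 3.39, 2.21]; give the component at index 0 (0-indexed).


Exponentials: e^2.07=7.9248, e^-1.59=0.2039, e^3.39=29.666, e^2.21=9.1157
Sum = 46.9104
Softmax = [0.1689, 0.0043, 0.6324, 0.1943]
p[0] = 7.9248/46.9104 = 0.1689

0.1689


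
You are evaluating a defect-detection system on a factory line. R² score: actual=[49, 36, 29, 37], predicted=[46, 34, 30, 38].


ȳ = 37.75
SS_res = Σ(y-ŷ)² = 15
SS_tot = Σ(y-ȳ)² = 206.75
R² = 1 - SS_res/SS_tot = 1 - 0.0726 = 0.9274

0.9274


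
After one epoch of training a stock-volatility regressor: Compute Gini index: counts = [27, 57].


Probabilities: [27/84, 57/84] ≈ [0.3214, 0.6786]
Σpᵢ² = (729 + 3249)/84² = 3978/7056
Gini = 1 - Σpᵢ² = 1 - 3978/7056 = 0.4362

0.4362


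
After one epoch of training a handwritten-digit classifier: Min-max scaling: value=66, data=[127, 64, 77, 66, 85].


min=64, max=127
(66-64)/(127-64) = 2/63 = 0.0317

0.0317


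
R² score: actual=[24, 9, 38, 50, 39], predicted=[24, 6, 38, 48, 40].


ȳ = 32
SS_res = Σ(y-ŷ)² = 14
SS_tot = Σ(y-ȳ)² = 1002
R² = 1 - SS_res/SS_tot = 1 - 0.014 = 0.986

0.986


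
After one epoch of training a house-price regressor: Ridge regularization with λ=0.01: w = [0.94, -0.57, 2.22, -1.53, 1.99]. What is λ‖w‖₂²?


‖w‖₂² = (0.94)² + (-0.57)² + (2.22)² + (-1.53)² + (1.99)²
     = 0.8836 + 0.3249 + 4.9284 + 2.3409 + 3.9601
     = 12.4379
λ·‖w‖₂² = 0.01·12.4379 = 0.124379

0.124379


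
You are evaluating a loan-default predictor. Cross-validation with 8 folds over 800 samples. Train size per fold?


Fold size = 800/8 = 100
Training per fold = 800 - 100 = 700

700


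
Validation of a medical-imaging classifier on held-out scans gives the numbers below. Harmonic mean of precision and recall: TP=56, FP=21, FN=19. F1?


Precision = 56/77 = 0.7273
Recall = 56/75 = 0.7467
F1 = 2·P·R/(P+R) = 2·TP/(2·TP+FP+FN) = 112/(112+21+19) = 112/152 = 0.7368

0.7368


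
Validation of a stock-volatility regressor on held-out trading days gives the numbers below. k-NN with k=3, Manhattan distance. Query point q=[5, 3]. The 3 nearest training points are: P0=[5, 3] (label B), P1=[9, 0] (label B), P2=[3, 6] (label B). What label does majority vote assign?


d(q,P0) = 0  (label B)
d(q,P1) = 7  (label B)
d(q,P2) = 5  (label B)
Votes: A=0, B=3
Majority → B

B


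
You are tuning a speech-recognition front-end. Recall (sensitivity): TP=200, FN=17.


Recall = TP/(TP+FN)
= 200/(200+17)
= 200/217 = 92.17%

92.17%


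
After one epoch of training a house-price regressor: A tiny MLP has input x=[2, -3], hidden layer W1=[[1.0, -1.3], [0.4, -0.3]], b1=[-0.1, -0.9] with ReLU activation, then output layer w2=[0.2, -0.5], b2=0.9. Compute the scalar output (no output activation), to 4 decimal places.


z1[0] = (1.0)·(2) + (-1.3)·(-3) - 0.1 = 5.8
z1[1] = (0.4)·(2) + (-0.3)·(-3) - 0.9 = 0.8
h = ReLU(z1) = [5.8, 0.8]
output = (0.2)·(5.8) + (-0.5)·(0.8) + 0.9 = 1.66

1.66


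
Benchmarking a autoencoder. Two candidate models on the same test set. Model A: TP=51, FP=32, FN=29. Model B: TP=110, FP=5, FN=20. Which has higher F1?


Model A: P=51/83=0.6145, R=51/80=0.6375, F1=2PR/(P+R)=2TP/(2TP+FP+FN)=102/163=0.6258
Model B: P=110/115=0.9565, R=110/130=0.8462, F1=2PR/(P+R)=2TP/(2TP+FP+FN)=220/245=0.898
0.6258 < 0.898 → Model B

Model B


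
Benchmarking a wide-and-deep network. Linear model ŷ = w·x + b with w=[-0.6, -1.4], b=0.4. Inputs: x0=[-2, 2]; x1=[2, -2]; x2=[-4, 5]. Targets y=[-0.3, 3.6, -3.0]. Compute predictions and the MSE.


ŷ0 = (-0.6)·(-2) + (-1.4)·(2) + 0.4 = -1.2
ŷ1 = (-0.6)·(2) + (-1.4)·(-2) + 0.4 = 2.0
ŷ2 = (-0.6)·(-4) + (-1.4)·(5) + 0.4 = -4.2
errors² = [0.81, 2.56, 1.44]
MSE = 4.8100/3 = 1.6033

1.6033


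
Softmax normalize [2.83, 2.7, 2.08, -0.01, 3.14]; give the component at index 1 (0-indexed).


Exponentials: e^2.83=16.9455, e^2.7=14.8797, e^2.08=8.0045, e^-0.01=0.99, e^3.14=23.1039
Sum = 63.9236
Softmax = [0.2651, 0.2328, 0.1252, 0.0155, 0.3614]
p[1] = 14.8797/63.9236 = 0.2328

0.2328


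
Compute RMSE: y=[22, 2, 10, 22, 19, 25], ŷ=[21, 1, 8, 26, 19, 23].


MSE = 26/6 = 4.3333
RMSE = √(26/6) = 2.0817

2.0817


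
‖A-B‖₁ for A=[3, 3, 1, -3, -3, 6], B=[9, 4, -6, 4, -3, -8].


d = |3-9| + |3-4| + |1+ 6| + |-3-4| + |-3+ 3| + |6+ 8|
  = 6 + 1 + 7 + 7 + 0 + 14
  = 35

35


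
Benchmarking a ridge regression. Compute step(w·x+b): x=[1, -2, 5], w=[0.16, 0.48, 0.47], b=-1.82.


z = (1)·(0.16) + (-2)·(0.48) + (5)·(0.47) - 1.82
  = -0.27
step(z) = 0 (z<0)

0


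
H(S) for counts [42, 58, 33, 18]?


Probabilities: [42/151, 58/151, 33/151, 18/151] ≈ [0.2781, 0.3841, 0.2185, 0.1192]
H = -((42/151)·log₂(42/151) + (58/151)·log₂(58/151) + (33/151)·log₂(33/151) + (18/151)·log₂(18/151))
  = 1.889 bits

1.889 bits
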